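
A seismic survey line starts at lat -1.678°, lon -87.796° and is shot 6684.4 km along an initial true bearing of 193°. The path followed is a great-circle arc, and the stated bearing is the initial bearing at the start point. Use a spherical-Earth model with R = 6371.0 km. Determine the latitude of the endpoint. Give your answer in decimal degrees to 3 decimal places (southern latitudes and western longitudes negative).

latitude -59.208°

Central angle δ = d/R = 1.049192 rad.
With φ₁ = -1.678° = -0.029287 rad and θ = 193° = 3.368485 rad:
sin φ₂ = sin φ₁ cos δ + cos φ₁ sin δ cos θ = (-0.029282)(0.498272) + (0.999571)(0.867021)(-0.974370) = -0.859027
φ₂ = asin(-0.859027) = -1.033367 rad = -59.208°.
Δλ = atan2( sin θ sin δ cos φ₁ , cos δ − sin φ₁ sin φ₂ ) = atan2(-0.194954, 0.473118) = -0.390861 rad = -22.395°.
Hence λ₂ = -87.796° + -22.395° = -110.191°.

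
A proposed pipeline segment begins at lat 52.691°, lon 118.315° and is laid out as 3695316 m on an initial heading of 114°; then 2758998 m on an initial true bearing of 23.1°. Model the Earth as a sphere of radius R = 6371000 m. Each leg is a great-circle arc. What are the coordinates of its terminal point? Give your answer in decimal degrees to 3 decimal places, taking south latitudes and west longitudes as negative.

Apply the spherical direct solution leg by leg, carrying full precision between legs.
Leg 1: from (52.691°, 118.315°), δ = 3695316/6371000 = 0.580021 rad, θ = 114° → φ = 32.018°, λ = 154.506°.
Leg 2: from (32.018°, 154.506°), δ = 2758998/6371000 = 0.433056 rad, θ = 23.1° → φ = 53.952°, λ = 170.754°.

latitude 53.952°, longitude 170.754°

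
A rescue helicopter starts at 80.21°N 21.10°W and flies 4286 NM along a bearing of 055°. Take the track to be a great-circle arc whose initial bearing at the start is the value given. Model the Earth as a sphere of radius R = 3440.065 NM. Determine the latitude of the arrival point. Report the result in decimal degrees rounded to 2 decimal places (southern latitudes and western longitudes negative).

latitude 24.02°

Central angle δ = d/R = 1.245907 rad.
Converting: φ₁ = 1.399929 rad, θ = 0.959931 rad.
Destination latitude: φ₂ = arcsin( sin φ₁ cos δ + cos φ₁ sin δ cos θ ) = arcsin(0.406983) = 24.02°.
For the longitude increment, Δλ = atan2( sin θ sin δ cos φ₁, cos δ − sin φ₁ sin φ₂ ) = atan2(0.132000, -0.081852) = 121.80°.
Hence λ₂ = -21.10° + 121.80° = 100.70°.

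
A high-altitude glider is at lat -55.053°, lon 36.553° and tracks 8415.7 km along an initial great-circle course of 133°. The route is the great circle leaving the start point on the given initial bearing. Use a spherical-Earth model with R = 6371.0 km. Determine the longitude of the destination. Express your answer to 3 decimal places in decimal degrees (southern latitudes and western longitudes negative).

longitude 155.997°

The arc subtends δ = 8415.7/6371 = 1.320939 rad at the centre.
Converting: φ₁ = -0.960856 rad, θ = 2.321288 rad.
Destination latitude: φ₂ = arcsin( sin φ₁ cos δ + cos φ₁ sin δ cos θ ) = arcsin(-0.581210) = -35.536°.
Then Δλ = atan2(0.405924, -0.229141) = 2.084699 rad, from sin θ sin δ cos φ₁ over cos δ − sin φ₁ sin φ₂.
λ₂ = 36.553° + 119.444° = 155.997°.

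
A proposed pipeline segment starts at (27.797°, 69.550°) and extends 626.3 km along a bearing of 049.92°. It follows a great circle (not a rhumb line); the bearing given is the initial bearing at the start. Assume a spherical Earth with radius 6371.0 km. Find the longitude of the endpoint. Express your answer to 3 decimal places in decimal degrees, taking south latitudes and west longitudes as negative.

Central angle δ = d/R = 0.098305 rad.
With φ₁ = 27.797° = 0.485149 rad and θ = 49.92° = 0.871268 rad:
sin φ₂ = sin φ₁ cos δ + cos φ₁ sin δ cos θ = (0.466340)(0.995172) + (0.884605)(0.098147)(0.643857) = 0.519989
φ₂ = asin(0.519989) = 0.546838 rad = 31.332°.
Δλ = atan2( sin θ sin δ cos φ₁ , cos δ − sin φ₁ sin φ₂ ) = atan2(0.066431, 0.752680) = 0.088031 rad = 5.044°.
λ₂ = 69.550° + 5.044° = 74.594°.

longitude 74.594°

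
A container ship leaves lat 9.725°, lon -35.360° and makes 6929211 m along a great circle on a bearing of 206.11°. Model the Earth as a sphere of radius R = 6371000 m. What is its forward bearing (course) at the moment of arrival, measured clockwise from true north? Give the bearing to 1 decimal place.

final bearing 217.7°

Angular distance δ = d/R = 6929211 / 6371000 = 1.087617 rad.
Start latitude φ₁ = 0.169733 rad; initial bearing θ = 3.597298 rad.
sin φ₂ = sin φ₁ cos δ + cos φ₁ sin δ cos θ = (0.168919)(0.464596) + (0.985630)(0.885523)(-0.897951) = -0.705250
φ₂ = asin(-0.705250) = -0.782775 rad = -44.850°.
Δλ = atan2( sin θ sin δ cos φ₁ , cos δ − sin φ₁ sin φ₂ ) = atan2(-0.384115, 0.583727) = -0.582005 rad = -33.346°.
Hence λ₂ = -35.360° + -33.346° = -68.706°.
The forward bearing on arrival equals the back-azimuth from the destination plus 180°.
Back-azimuth from P₂ (-44.8°, -68.7°) to P₁ (9.7°, -35.4°), with Δλ' = λ₁ − λ₂ = 33.3°: atan2( sin Δλ' cos φ₁ , cos φ₂ sin φ₁ − sin φ₂ cos φ₁ cos Δλ' ) = 37.7°.
Final bearing = (37.7° + 180°) mod 360° = 217.7°.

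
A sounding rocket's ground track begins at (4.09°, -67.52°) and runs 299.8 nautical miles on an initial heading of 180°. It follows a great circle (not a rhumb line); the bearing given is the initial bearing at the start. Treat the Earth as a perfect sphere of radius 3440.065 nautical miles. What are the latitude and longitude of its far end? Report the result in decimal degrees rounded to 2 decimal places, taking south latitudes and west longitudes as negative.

latitude -0.90°, longitude -67.52°

The arc subtends δ = 299.8/3440.065 = 0.087150 rad at the centre.
Start latitude φ₁ = 0.071384 rad; initial bearing θ = 3.141593 rad.
Applying the spherical law of cosines for sides, sin φ₂ = sin φ₁ cos δ + cos φ₁ sin δ cos θ = -0.015765, so φ₂ = -0.90°.
Then Δλ = atan2(0.000000, 0.997329) = 0.000000 rad, from sin θ sin δ cos φ₁ over cos δ − sin φ₁ sin φ₂.
Hence λ₂ = -67.52° + 0.00° = -67.52°.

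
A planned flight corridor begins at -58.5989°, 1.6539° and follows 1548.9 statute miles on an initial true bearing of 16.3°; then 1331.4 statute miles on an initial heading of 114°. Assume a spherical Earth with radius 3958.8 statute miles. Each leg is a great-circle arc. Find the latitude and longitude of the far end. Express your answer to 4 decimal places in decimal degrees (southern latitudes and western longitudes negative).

Apply the spherical direct solution leg by leg, carrying full precision between legs.
Leg 1: from (-58.5989°, 1.6539°), δ = 1548.9/3958.8 = 0.391255 rad, θ = 16.3° → φ = -36.7506°, λ = 9.3305°.
Leg 2: from (-36.7506°, 9.3305°), δ = 1331.4/3958.8 = 0.336314 rad, θ = 114° → φ = -42.2497°, λ = 33.3647°.

latitude -42.2497°, longitude 33.3647°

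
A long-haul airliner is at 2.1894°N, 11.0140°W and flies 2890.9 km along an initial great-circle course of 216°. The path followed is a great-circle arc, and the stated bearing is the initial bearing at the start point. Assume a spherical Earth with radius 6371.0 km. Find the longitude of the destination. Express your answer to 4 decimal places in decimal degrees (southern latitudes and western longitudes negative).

longitude -26.7948°

Angular distance δ = d/R = 2890.9 / 6371 = 0.453759 rad.
Start latitude φ₁ = 0.038212 rad; initial bearing θ = 3.769911 rad.
Destination latitude: φ₂ = arcsin( sin φ₁ cos δ + cos φ₁ sin δ cos θ ) = arcsin(-0.320035) = -18.6650°.
Δλ = atan2( sin θ sin δ cos φ₁ , cos δ − sin φ₁ sin φ₂ ) = atan2(-0.257466, 0.911032) = -0.275427 rad = -15.7808°.
λ₂ = -11.0140° + -15.7808° = -26.7948°.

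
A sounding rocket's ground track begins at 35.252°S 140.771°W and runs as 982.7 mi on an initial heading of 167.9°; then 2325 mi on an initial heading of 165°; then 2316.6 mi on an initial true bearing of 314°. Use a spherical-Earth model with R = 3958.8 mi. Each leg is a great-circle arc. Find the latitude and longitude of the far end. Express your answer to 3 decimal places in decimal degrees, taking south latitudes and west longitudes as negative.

Apply the spherical direct solution leg by leg, carrying full precision between legs.
Leg 1: from (-35.252°, -140.771°), δ = 982.7/3958.8 = 0.248232 rad, θ = 167.9° → φ = -49.083°, λ = -136.261°.
Leg 2: from (-49.083°, -136.261°), δ = 2325/3958.8 = 0.587299 rad, θ = 165° → φ = -78.407°, λ = -90.726°.
Leg 3: from (-78.407°, -90.726°), δ = 2316.6/3958.8 = 0.585177 rad, θ = 314° → φ = -47.689°, λ = -126.901°.

latitude -47.689°, longitude -126.901°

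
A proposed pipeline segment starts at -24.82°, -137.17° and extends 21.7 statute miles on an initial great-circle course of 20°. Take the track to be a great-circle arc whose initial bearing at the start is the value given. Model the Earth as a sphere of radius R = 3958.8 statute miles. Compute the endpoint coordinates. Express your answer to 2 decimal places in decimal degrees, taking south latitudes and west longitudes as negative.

latitude -24.52°, longitude -137.05°

δ = 21.7/3958.8 = 0.005481 rad (0.3141°).
Converting: φ₁ = -0.433191 rad, θ = 0.349066 rad.
Applying the spherical law of cosines for sides, sin φ₂ = sin φ₁ cos δ + cos φ₁ sin δ cos θ = -0.415088, so φ₂ = -24.52°.
Δλ = atan2( sin θ sin δ cos φ₁ , cos δ − sin φ₁ sin φ₂ ) = atan2(0.001702, 0.825744) = 0.002061 rad = 0.12°.
λ₂ = λ₁ + Δλ = -137.05°.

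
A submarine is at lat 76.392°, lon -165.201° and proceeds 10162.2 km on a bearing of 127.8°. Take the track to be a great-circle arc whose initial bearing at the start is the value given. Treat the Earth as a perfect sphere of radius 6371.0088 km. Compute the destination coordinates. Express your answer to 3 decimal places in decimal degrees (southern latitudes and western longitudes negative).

latitude -9.657°, longitude -111.949°

Angular distance δ = d/R = 10162.2 / 6371.0088 = 1.595069 rad.
Start latitude φ₁ = 1.333292 rad; initial bearing θ = 2.230531 rad.
Destination latitude: φ₂ = arcsin( sin φ₁ cos δ + cos φ₁ sin δ cos θ ) = arcsin(-0.167750) = -9.657°.
For the longitude increment, Δλ = atan2( sin θ sin δ cos φ₁, cos δ − sin φ₁ sin φ₂ ) = atan2(0.185851, 0.138771) = 53.252°.
λ₂ = λ₁ + Δλ = -111.949°.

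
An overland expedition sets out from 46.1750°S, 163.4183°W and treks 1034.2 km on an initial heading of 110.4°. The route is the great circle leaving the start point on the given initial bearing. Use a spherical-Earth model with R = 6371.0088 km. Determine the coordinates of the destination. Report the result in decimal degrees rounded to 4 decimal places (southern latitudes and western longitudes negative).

latitude -48.6756°, longitude -150.1563°

The arc subtends δ = 1034.2/6371.0088 = 0.162329 rad at the centre.
Start latitude φ₁ = -0.805906 rad; initial bearing θ = 1.926843 rad.
sin φ₂ = sin φ₁ cos δ + cos φ₁ sin δ cos θ = (-0.721458)(0.986854) + (0.692458)(0.161617)(-0.348572) = -0.750983
φ₂ = asin(-0.750983) = -0.849550 rad = -48.6756°.
Δλ = atan2( sin θ sin δ cos φ₁ , cos δ − sin φ₁ sin φ₂ ) = atan2(0.104894, 0.445051) = 0.231466 rad = 13.2620°.
λ₂ = -163.4183° + 13.2620° = -150.1563°.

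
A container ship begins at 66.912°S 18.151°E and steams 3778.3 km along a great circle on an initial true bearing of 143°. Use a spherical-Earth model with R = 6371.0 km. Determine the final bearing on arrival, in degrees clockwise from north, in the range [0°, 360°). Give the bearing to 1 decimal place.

δ = 3778.3/6371 = 0.593047 rad (33.9791°).
Start latitude φ₁ = -1.167835 rad; initial bearing θ = 2.495821 rad.
sin φ₂ = sin φ₁ cos δ + cos φ₁ sin δ cos θ = (-0.919904)(0.829242) + (0.392144)(0.558890)(-0.798636) = -0.937856
φ₂ = asin(-0.937856) = -1.216400 rad = -69.695°.
Δλ = atan2( sin θ sin δ cos φ₁ , cos δ − sin φ₁ sin φ₂ ) = atan2(0.131897, -0.033495) = 1.819490 rad = 104.249°.
Hence λ₂ = 18.151° + 104.249° = 122.400°.
The forward bearing on arrival equals the back-azimuth from the destination plus 180°.
Back-azimuth from P₂ (-69.7°, 122.4°) to P₁ (-66.9°, 18.2°), with Δλ' = λ₁ − λ₂ = -104.2°: atan2( sin Δλ' cos φ₁ , cos φ₂ sin φ₁ − sin φ₂ cos φ₁ cos Δλ' ) = 222.8°.
Final bearing = (222.8° + 180°) mod 360° = 42.8°.

final bearing 42.8°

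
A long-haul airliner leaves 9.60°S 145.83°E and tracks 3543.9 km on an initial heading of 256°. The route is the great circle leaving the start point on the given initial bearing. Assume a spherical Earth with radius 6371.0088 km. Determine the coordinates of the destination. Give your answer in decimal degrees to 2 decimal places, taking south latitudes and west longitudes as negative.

latitude -15.52°, longitude 113.71°

Central angle δ = d/R = 0.556254 rad.
Converting: φ₁ = -0.167552 rad, θ = 4.468043 rad.
Destination latitude: φ₂ = arcsin( sin φ₁ cos δ + cos φ₁ sin δ cos θ ) = arcsin(-0.267575) = -15.52°.
Δλ = atan2( sin θ sin δ cos φ₁ , cos δ − sin φ₁ sin φ₂ ) = atan2(-0.505150, 0.804616) = -0.560621 rad = -32.12°.
λ₂ = 145.83° + -32.12° = 113.71°.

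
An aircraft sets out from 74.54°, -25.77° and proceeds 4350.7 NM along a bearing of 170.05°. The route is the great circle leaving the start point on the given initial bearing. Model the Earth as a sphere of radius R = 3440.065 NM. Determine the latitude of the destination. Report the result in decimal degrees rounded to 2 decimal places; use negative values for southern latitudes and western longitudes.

δ = 4350.7/3440.065 = 1.264714 rad (72.4628°).
Converting: φ₁ = 1.300968 rad, θ = 2.967932 rad.
Applying the spherical law of cosines for sides, sin φ₂ = sin φ₁ cos δ + cos φ₁ sin δ cos θ = 0.040069, so φ₂ = 2.30°.
Then Δλ = atan2(0.043919, 0.262706) = 0.165647 rad, from sin θ sin δ cos φ₁ over cos δ − sin φ₁ sin φ₂.
λ₂ = -25.77° + 9.49° = -16.28°.

latitude 2.30°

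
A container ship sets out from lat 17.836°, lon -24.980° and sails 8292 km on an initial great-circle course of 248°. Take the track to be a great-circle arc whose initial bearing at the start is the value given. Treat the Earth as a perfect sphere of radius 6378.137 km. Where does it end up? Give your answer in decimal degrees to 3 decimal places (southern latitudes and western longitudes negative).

Angular distance δ = d/R = 8292 / 6378.137 = 1.300066 rad.
Converting: φ₁ = 0.311297 rad, θ = 4.328417 rad.
Destination latitude: φ₂ = arcsin( sin φ₁ cos δ + cos φ₁ sin δ cos θ ) = arcsin(-0.261699) = -15.171°.
Δλ = atan2( sin θ sin δ cos φ₁ , cos δ − sin φ₁ sin φ₂ ) = atan2(-0.850472, 0.347592) = -1.182809 rad = -67.770°.
λ₂ = -24.980° + -67.770° = -92.750°.

latitude -15.171°, longitude -92.750°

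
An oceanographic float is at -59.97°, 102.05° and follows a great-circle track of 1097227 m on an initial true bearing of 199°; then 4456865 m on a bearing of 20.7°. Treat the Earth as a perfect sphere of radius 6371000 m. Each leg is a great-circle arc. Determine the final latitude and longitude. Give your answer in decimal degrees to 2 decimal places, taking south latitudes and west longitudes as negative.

Apply the spherical direct solution leg by leg, carrying full precision between legs.
Leg 1: from (-59.97°, 102.05°), δ = 1097227/6371000 = 0.172222 rad, θ = 199° → φ = -69.07°, λ = 93.06°.
Leg 2: from (-69.07°, 93.06°), δ = 4456865/6371000 = 0.699555 rad, θ = 20.7° → φ = -29.97°, λ = 108.29°.

latitude -29.97°, longitude 108.29°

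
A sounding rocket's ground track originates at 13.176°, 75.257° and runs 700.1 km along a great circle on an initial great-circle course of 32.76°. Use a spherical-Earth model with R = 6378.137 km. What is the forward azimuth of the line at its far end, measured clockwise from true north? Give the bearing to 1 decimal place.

final bearing 33.7°

Angular distance δ = d/R = 700.1 / 6378.137 = 0.109766 rad.
Start latitude φ₁ = 0.229965 rad; initial bearing θ = 0.571770 rad.
Destination latitude: φ₂ = arcsin( sin φ₁ cos δ + cos φ₁ sin δ cos θ ) = arcsin(0.316268) = 18.437°.
For the longitude increment, Δλ = atan2( sin θ sin δ cos φ₁, cos δ − sin φ₁ sin φ₂ ) = atan2(0.057717, 0.921891) = 3.582°.
Hence λ₂ = 75.257° + 3.582° = 78.839°.
The forward bearing on arrival equals the back-azimuth from the destination plus 180°.
Back-azimuth from P₂ (18.4°, 78.8°) to P₁ (13.2°, 75.3°), with Δλ' = λ₁ − λ₂ = -3.6°: atan2( sin Δλ' cos φ₁ , cos φ₂ sin φ₁ − sin φ₂ cos φ₁ cos Δλ' ) = 213.7°.
Final bearing = (213.7° + 180°) mod 360° = 33.7°.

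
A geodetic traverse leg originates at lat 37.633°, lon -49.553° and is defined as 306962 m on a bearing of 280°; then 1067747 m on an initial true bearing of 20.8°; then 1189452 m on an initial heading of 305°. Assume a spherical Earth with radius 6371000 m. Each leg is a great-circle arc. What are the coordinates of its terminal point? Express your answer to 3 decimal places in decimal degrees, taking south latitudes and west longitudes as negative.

Apply the spherical direct solution leg by leg, carrying full precision between legs.
Leg 1: from (37.633°, -49.553°), δ = 306962/6371000 = 0.048181 rad, θ = 280° → φ = 38.062°, λ = -53.007°.
Leg 2: from (38.062°, -53.007°), δ = 1067747/6371000 = 0.167595 rad, θ = 20.8° → φ = 46.941°, λ = -48.029°.
Leg 3: from (46.941°, -48.029°), δ = 1189452/6371000 = 0.186698 rad, θ = 305° → φ = 52.246°, λ = -62.408°.

latitude 52.246°, longitude -62.408°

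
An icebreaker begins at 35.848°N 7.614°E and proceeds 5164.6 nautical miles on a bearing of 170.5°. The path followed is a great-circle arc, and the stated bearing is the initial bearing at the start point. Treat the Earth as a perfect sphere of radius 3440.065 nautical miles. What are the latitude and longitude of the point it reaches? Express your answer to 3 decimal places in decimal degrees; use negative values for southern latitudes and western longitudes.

latitude -49.189°, longitude 22.205°

The arc subtends δ = 5164.6/3440.065 = 1.501309 rad at the centre.
Converting: φ₁ = 0.625666 rad, θ = 2.975786 rad.
Applying the spherical law of cosines for sides, sin φ₂ = sin φ₁ cos δ + cos φ₁ sin δ cos θ = -0.756866, so φ₂ = -49.189°.
Δλ = atan2( sin θ sin δ cos φ₁ , cos δ − sin φ₁ sin φ₂ ) = atan2(0.133460, 0.512680) = 0.254667 rad = 14.591°.
λ₂ = λ₁ + Δλ = 22.205°.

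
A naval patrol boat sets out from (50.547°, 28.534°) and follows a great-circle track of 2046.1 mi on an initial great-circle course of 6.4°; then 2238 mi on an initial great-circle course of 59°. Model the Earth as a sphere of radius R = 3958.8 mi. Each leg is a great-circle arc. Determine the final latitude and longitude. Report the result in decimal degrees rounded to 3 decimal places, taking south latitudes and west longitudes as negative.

latitude 61.703°, longitude 150.555°

Apply the spherical direct solution leg by leg, carrying full precision between legs.
Leg 1: from (50.547°, 28.534°), δ = 2046.1/3958.8 = 0.516849 rad, θ = 6.4° → φ = 79.524°, λ = 46.169°.
Leg 2: from (79.524°, 46.169°), δ = 2238/3958.8 = 0.565323 rad, θ = 59° → φ = 61.703°, λ = 150.555°.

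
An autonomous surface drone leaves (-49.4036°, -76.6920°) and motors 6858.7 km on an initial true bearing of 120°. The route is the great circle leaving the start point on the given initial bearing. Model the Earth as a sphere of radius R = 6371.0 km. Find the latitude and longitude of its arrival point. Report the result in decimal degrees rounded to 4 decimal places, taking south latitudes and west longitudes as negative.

δ = 6858.7/6371 = 1.076550 rad (61.6818°).
With φ₁ = -49.4036° = -0.862255 rad and θ = 120° = 2.094395 rad:
Destination latitude: φ₂ = arcsin( sin φ₁ cos δ + cos φ₁ sin δ cos θ ) = arcsin(-0.646620) = -40.2872°.
Then Δλ = atan2(0.496104, -0.016618) = 1.604280 rad, from sin θ sin δ cos φ₁ over cos δ − sin φ₁ sin φ₂.
λ₂ = -76.6920° + 91.9185° = 15.2265°.

latitude -40.2872°, longitude 15.2265°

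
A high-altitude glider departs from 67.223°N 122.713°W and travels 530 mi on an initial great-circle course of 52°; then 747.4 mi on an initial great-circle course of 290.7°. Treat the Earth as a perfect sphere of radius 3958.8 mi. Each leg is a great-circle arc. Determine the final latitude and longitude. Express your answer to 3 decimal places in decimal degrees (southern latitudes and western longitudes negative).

latitude 71.872°, longitude -138.204°

Apply the spherical direct solution leg by leg, carrying full precision between legs.
Leg 1: from (67.223°, -122.713°), δ = 530/3958.8 = 0.133879 rad, θ = 52° → φ = 71.011°, λ = -103.853°.
Leg 2: from (71.011°, -103.853°), δ = 747.4/3958.8 = 0.188795 rad, θ = 290.7° → φ = 71.872°, λ = -138.204°.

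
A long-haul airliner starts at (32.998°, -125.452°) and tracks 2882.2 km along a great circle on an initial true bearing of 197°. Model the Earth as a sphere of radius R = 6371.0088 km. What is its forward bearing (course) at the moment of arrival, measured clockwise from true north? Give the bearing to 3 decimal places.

final bearing 194.337°

Angular distance δ = d/R = 2882.2 / 6371.0088 = 0.452393 rad.
Converting: φ₁ = 0.575924 rad, θ = 3.438299 rad.
Destination latitude: φ₂ = arcsin( sin φ₁ cos δ + cos φ₁ sin δ cos θ ) = arcsin(0.139236) = 8.004°.
Then Δλ = atan2(-0.107186, 0.823574) = -0.129419 rad, from sin θ sin δ cos φ₁ over cos δ − sin φ₁ sin φ₂.
Hence λ₂ = -125.452° + -7.415° = -132.867°.
The forward bearing on arrival equals the back-azimuth from the destination plus 180°.
Back-azimuth from P₂ (8.004°, -132.867°) to P₁ (32.998°, -125.452°), with Δλ' = λ₁ − λ₂ = 7.415°: atan2( sin Δλ' cos φ₁ , cos φ₂ sin φ₁ − sin φ₂ cos φ₁ cos Δλ' ) = 14.337°.
Final bearing = (14.337° + 180°) mod 360° = 194.337°.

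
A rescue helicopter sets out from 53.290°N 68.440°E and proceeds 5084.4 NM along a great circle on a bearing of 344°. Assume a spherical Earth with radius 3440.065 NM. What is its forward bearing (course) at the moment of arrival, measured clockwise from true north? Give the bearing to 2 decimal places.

final bearing 192.47°

Central angle δ = d/R = 1.477995 rad.
Converting: φ₁ = 0.930086 rad, θ = 6.003933 rad.
Destination latitude: φ₂ = arcsin( sin φ₁ cos δ + cos φ₁ sin δ cos θ ) = arcsin(0.646425) = 40.273°.
For the longitude increment, Δλ = atan2( sin θ sin δ cos φ₁, cos δ − sin φ₁ sin φ₂ ) = atan2(-0.164057, -0.425553) = -158.918°.
λ₂ = λ₁ + Δλ = -90.478°.
The forward bearing on arrival equals the back-azimuth from the destination plus 180°.
Back-azimuth from P₂ (40.27°, -90.48°) to P₁ (53.29°, 68.44°), with Δλ' = λ₁ − λ₂ = 158.92°: atan2( sin Δλ' cos φ₁ , cos φ₂ sin φ₁ − sin φ₂ cos φ₁ cos Δλ' ) = 12.47°.
Final bearing = (12.47° + 180°) mod 360° = 192.47°.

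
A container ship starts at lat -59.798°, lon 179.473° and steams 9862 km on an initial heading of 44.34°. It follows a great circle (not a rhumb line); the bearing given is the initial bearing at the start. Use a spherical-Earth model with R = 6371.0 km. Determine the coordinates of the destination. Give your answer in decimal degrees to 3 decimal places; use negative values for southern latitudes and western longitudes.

latitude 19.874°, longitude -132.541°

The arc subtends δ = 9862/6371 = 1.547952 rad at the centre.
With φ₁ = -59.798° = -1.043672 rad and θ = 44.34° = 0.773879 rad:
sin φ₂ = sin φ₁ cos δ + cos φ₁ sin δ cos θ = (-0.864257)(0.022843) + (0.503050)(0.999739)(0.715205) = 0.339948
φ₂ = asin(0.339948) = 0.346862 rad = 19.874°.
Δλ = atan2( sin θ sin δ cos φ₁ , cos δ − sin φ₁ sin φ₂ ) = atan2(0.351497, 0.316645) = 0.837514 rad = 47.986°.
λ₂ = 179.473° + 47.986° = 227.459°, normalized to (−180°, 180°] → -132.541°.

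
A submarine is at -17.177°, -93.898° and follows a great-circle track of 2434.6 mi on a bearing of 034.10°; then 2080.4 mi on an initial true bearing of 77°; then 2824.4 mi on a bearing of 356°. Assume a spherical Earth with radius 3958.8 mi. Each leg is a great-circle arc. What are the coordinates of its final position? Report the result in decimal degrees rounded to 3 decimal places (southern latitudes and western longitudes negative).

Apply the spherical direct solution leg by leg, carrying full precision between legs.
Leg 1: from (-17.177°, -93.898°), δ = 2434.6/3958.8 = 0.614984 rad, θ = 34.1° → φ = 12.428°, λ = -74.555°.
Leg 2: from (12.428°, -74.555°), δ = 2080.4/3958.8 = 0.525513 rad, θ = 77° → φ = 17.241°, λ = -43.772°.
Leg 3: from (17.241°, -43.772°), δ = 2824.4/3958.8 = 0.713449 rad, θ = 356° → φ = 57.953°, λ = -48.707°.

latitude 57.953°, longitude -48.707°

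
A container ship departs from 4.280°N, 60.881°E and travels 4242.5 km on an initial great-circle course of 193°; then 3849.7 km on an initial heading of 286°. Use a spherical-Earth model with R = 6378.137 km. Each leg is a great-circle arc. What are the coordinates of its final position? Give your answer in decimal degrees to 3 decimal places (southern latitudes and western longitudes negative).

Apply the spherical direct solution leg by leg, carrying full precision between legs.
Leg 1: from (4.280°, 60.881°), δ = 4242.5/6378.137 = 0.665163 rad, θ = 193° → φ = -32.750°, λ = 51.379°.
Leg 2: from (-32.750°, 51.379°), δ = 3849.7/6378.137 = 0.603578 rad, θ = 286° → φ = -18.289°, λ = 16.306°.

latitude -18.289°, longitude 16.306°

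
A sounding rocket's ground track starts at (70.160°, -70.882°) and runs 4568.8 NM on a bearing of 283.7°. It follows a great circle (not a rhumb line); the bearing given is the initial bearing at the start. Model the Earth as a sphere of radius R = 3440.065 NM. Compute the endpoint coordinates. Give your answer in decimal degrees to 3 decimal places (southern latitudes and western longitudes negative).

Central angle δ = d/R = 1.328114 rad.
Converting: φ₁ = 1.224523 rad, θ = 4.951499 rad.
Applying the spherical law of cosines for sides, sin φ₂ = sin φ₁ cos δ + cos φ₁ sin δ cos θ = 0.304069, so φ₂ = 17.702°.
For the longitude increment, Δλ = atan2( sin θ sin δ cos φ₁, cos δ − sin φ₁ sin φ₂ ) = atan2(-0.320076, -0.045714) = -98.128°.
λ₂ = -70.882° + -98.128° = -169.010°.

latitude 17.702°, longitude -169.010°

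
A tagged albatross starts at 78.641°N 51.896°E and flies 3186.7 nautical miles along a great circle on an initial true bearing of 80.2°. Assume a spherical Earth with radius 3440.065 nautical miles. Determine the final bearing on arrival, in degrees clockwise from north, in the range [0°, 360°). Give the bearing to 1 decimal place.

final bearing 165.7°

Angular distance δ = d/R = 3186.7 / 3440.065 = 0.926349 rad.
Start latitude φ₁ = 1.372544 rad; initial bearing θ = 1.399754 rad.
Applying the spherical law of cosines for sides, sin φ₂ = sin φ₁ cos δ + cos φ₁ sin δ cos θ = 0.615789, so φ₂ = 38.009°.
Δλ = atan2( sin θ sin δ cos φ₁ , cos δ − sin φ₁ sin φ₂ ) = atan2(0.155155, -0.002971) = 1.589941 rad = 91.097°.
λ₂ = λ₁ + Δλ = 142.993°.
The forward bearing on arrival equals the back-azimuth from the destination plus 180°.
Back-azimuth from P₂ (38.0°, 143.0°) to P₁ (78.6°, 51.9°), with Δλ' = λ₁ − λ₂ = -91.1°: atan2( sin Δλ' cos φ₁ , cos φ₂ sin φ₁ − sin φ₂ cos φ₁ cos Δλ' ) = 345.7°.
Final bearing = (345.7° + 180°) mod 360° = 165.7°.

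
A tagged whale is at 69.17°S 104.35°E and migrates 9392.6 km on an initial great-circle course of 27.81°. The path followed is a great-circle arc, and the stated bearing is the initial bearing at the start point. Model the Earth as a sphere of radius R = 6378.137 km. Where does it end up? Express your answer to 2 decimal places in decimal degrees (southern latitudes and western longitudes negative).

δ = 9392.6/6378.137 = 1.472624 rad (84.3752°).
With φ₁ = -69.17° = -1.207244 rad and θ = 27.81° = 0.485376 rad:
sin φ₂ = sin φ₁ cos δ + cos φ₁ sin δ cos θ = (-0.934640)(0.098014) + (0.355596)(0.995185)(0.884500) = 0.221402
φ₂ = asin(0.221402) = 0.223252 rad = 12.79°.
For the longitude increment, Δλ = atan2( sin θ sin δ cos φ₁, cos δ − sin φ₁ sin φ₂ ) = atan2(0.165101, 0.304946) = 28.43°.
λ₂ = 104.35° + 28.43° = 132.78°.

latitude 12.79°, longitude 132.78°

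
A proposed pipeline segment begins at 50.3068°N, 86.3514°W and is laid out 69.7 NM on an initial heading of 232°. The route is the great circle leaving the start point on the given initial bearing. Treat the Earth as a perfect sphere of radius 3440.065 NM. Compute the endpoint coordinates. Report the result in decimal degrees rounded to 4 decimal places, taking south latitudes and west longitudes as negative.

latitude 49.5835°, longitude -87.7624°

Angular distance δ = d/R = 69.7 / 3440.065 = 0.020261 rad.
Start latitude φ₁ = 0.878019 rad; initial bearing θ = 4.049164 rad.
sin φ₂ = sin φ₁ cos δ + cos φ₁ sin δ cos θ = (0.769475)(0.999795) + (0.638676)(0.020260)(-0.615661) = 0.761351
φ₂ = asin(0.761351) = 0.865394 rad = 49.5835°.
For the longitude increment, Δλ = atan2( sin θ sin δ cos φ₁, cos δ − sin φ₁ sin φ₂ ) = atan2(-0.010196, 0.413954) = -1.4110°.
λ₂ = -86.3514° + -1.4110° = -87.7624°.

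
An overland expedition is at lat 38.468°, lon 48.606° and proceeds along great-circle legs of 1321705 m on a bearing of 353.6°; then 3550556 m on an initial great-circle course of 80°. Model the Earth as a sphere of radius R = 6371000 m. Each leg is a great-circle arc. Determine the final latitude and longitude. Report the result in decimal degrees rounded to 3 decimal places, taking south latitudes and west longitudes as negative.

Apply the spherical direct solution leg by leg, carrying full precision between legs.
Leg 1: from (38.468°, 48.606°), δ = 1321705/6371000 = 0.207456 rad, θ = 353.6° → φ = 50.264°, λ = 46.548°.
Leg 2: from (50.264°, 46.548°), δ = 3550556/6371000 = 0.557300 rad, θ = 80° → φ = 45.345°, λ = 94.371°.

latitude 45.345°, longitude 94.371°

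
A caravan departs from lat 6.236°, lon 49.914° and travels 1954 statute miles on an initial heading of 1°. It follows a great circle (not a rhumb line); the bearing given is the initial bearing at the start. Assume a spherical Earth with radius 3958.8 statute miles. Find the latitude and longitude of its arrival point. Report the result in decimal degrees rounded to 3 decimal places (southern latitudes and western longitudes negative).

Angular distance δ = d/R = 1954 / 3958.8 = 0.493584 rad.
Converting: φ₁ = 0.108839 rad, θ = 0.017453 rad.
Applying the spherical law of cosines for sides, sin φ₂ = sin φ₁ cos δ + cos φ₁ sin δ cos θ = 0.566569, so φ₂ = 34.511°.
Δλ = atan2( sin θ sin δ cos φ₁ , cos δ − sin φ₁ sin φ₂ ) = atan2(0.008220, 0.819098) = 0.010035 rad = 0.575°.
Hence λ₂ = 49.914° + 0.575° = 50.489°.

latitude 34.511°, longitude 50.489°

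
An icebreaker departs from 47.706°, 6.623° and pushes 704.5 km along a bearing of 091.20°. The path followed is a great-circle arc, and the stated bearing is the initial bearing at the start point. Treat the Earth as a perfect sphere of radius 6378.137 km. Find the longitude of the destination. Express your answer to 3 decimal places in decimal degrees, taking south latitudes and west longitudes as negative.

The arc subtends δ = 704.5/6378.137 = 0.110455 rad at the centre.
Start latitude φ₁ = 0.832627 rad; initial bearing θ = 1.591740 rad.
sin φ₂ = sin φ₁ cos δ + cos φ₁ sin δ cos θ = (0.739702)(0.993906) + (0.672935)(0.110231)(-0.020942) = 0.733640
φ₂ = asin(0.733640) = 0.823664 rad = 47.192°.
Then Δλ = atan2(0.074162, 0.451231) = 0.162899 rad, from sin θ sin δ cos φ₁ over cos δ − sin φ₁ sin φ₂.
λ₂ = λ₁ + Δλ = 15.956°.

longitude 15.956°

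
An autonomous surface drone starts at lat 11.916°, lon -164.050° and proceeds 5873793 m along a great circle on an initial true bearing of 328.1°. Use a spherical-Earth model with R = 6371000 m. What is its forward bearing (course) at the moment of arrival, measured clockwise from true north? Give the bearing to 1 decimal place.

The arc subtends δ = 5873793/6371000 = 0.921958 rad at the centre.
With φ₁ = 11.916° = 0.207973 rad and θ = 328.1° = 5.726425 rad:
sin φ₂ = sin φ₁ cos δ + cos φ₁ sin δ cos θ = (0.206477)(0.604261) + (0.978451)(0.796786)(0.848972) = 0.786639
φ₂ = asin(0.786639) = 0.905346 rad = 51.872°.
Then Δλ = atan2(-0.411979, 0.441838) = -0.750441 rad, from sin θ sin δ cos φ₁ over cos δ − sin φ₁ sin φ₂.
λ₂ = -164.050° + -42.997° = -207.047°, normalized to (−180°, 180°] → 152.953°.
The forward bearing on arrival equals the back-azimuth from the destination plus 180°.
Back-azimuth from P₂ (51.9°, 153.0°) to P₁ (11.9°, -164.1°), with Δλ' = λ₁ − λ₂ = -317.0°: atan2( sin Δλ' cos φ₁ , cos φ₂ sin φ₁ − sin φ₂ cos φ₁ cos Δλ' ) = 123.1°.
Final bearing = (123.1° + 180°) mod 360° = 303.1°.

final bearing 303.1°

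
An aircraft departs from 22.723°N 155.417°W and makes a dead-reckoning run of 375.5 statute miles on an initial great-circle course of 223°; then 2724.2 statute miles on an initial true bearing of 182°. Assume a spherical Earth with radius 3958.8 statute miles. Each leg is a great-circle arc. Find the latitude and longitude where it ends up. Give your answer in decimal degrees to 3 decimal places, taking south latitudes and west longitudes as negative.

latitude -20.703°, longitude -160.685°

Apply the spherical direct solution leg by leg, carrying full precision between legs.
Leg 1: from (22.723°, -155.417°), δ = 375.5/3958.8 = 0.094852 rad, θ = 223° → φ = 18.702°, λ = -159.327°.
Leg 2: from (18.702°, -159.327°), δ = 2724.2/3958.8 = 0.688138 rad, θ = 182° → φ = -20.703°, λ = -160.685°.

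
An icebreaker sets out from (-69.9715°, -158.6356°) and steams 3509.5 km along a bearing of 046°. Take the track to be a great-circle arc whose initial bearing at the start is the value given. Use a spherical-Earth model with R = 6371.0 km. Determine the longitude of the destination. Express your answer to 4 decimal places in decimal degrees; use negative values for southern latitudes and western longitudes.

longitude -127.9082°

The arc subtends δ = 3509.5/6371 = 0.550855 rad at the centre.
With φ₁ = -69.9715° = -1.221233 rad and θ = 46° = 0.802851 rad:
Applying the spherical law of cosines for sides, sin φ₂ = sin φ₁ cos δ + cos φ₁ sin δ cos θ = -0.676019, so φ₂ = -42.5333°.
For the longitude increment, Δλ = atan2( sin θ sin δ cos φ₁, cos δ − sin φ₁ sin φ₂ ) = atan2(0.128951, 0.216943) = 30.7274°.
Hence λ₂ = -158.6356° + 30.7274° = -127.9082°.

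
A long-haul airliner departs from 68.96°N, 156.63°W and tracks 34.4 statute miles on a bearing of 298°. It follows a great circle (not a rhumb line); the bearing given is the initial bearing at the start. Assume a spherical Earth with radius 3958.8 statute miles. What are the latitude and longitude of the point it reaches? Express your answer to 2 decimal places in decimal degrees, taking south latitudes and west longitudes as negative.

The arc subtends δ = 34.4/3958.8 = 0.008690 rad at the centre.
Converting: φ₁ = 1.203579 rad, θ = 5.201081 rad.
Destination latitude: φ₂ = arcsin( sin φ₁ cos δ + cos φ₁ sin δ cos θ ) = arcsin(0.934759) = 69.19°.
Δλ = atan2( sin θ sin δ cos φ₁ , cos δ − sin φ₁ sin φ₂ ) = atan2(-0.002754, 0.127523) = -0.021597 rad = -1.24°.
λ₂ = λ₁ + Δλ = -157.87°.

latitude 69.19°, longitude -157.87°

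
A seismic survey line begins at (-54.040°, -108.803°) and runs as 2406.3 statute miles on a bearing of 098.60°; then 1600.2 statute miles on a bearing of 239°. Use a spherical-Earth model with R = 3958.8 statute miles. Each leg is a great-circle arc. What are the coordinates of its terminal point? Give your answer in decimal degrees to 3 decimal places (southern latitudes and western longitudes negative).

Apply the spherical direct solution leg by leg, carrying full precision between legs.
Leg 1: from (-54.040°, -108.803°), δ = 2406.3/3958.8 = 0.607836 rad, θ = 98.6° → φ = -45.610°, λ = -54.979°.
Leg 2: from (-45.610°, -54.979°), δ = 1600.2/3958.8 = 0.404213 rad, θ = 239° → φ = -53.007°, λ = -89.053°.

latitude -53.007°, longitude -89.053°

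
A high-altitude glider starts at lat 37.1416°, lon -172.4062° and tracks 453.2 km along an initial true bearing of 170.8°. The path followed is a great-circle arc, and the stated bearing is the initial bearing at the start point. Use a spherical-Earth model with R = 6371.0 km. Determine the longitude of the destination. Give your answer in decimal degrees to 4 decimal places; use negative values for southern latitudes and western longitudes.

Central angle δ = d/R = 0.071135 rad.
Start latitude φ₁ = 0.648243 rad; initial bearing θ = 2.981022 rad.
sin φ₂ = sin φ₁ cos δ + cos φ₁ sin δ cos θ = (0.603787)(0.997471) + (0.797146)(0.071075)(-0.987136) = 0.546332
φ₂ = asin(0.546332) = 0.577978 rad = 33.1157°.
Then Δλ = atan2(0.009058, 0.667603) = 0.013568 rad, from sin θ sin δ cos φ₁ over cos δ − sin φ₁ sin φ₂.
Hence λ₂ = -172.4062° + 0.7774° = -171.6288°.

longitude -171.6288°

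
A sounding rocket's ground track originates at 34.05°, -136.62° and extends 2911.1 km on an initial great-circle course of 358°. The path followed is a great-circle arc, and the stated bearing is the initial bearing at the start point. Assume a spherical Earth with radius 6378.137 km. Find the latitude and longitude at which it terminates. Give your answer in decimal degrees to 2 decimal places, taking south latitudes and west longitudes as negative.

latitude 60.18°, longitude -138.39°

δ = 2911.1/6378.137 = 0.456419 rad (26.1509°).
Start latitude φ₁ = 0.594285 rad; initial bearing θ = 6.248279 rad.
Destination latitude: φ₂ = arcsin( sin φ₁ cos δ + cos φ₁ sin δ cos θ ) = arcsin(0.867550) = 60.18°.
For the longitude increment, Δλ = atan2( sin θ sin δ cos φ₁, cos δ − sin φ₁ sin φ₂ ) = atan2(-0.012744, 0.411881) = -1.77°.
λ₂ = λ₁ + Δλ = -138.39°.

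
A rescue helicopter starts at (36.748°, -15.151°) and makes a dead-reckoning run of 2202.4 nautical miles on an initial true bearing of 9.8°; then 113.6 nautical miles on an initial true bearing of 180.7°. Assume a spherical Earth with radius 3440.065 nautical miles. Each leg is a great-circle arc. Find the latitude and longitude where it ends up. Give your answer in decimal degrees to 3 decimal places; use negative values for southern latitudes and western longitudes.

Apply the spherical direct solution leg by leg, carrying full precision between legs.
Leg 1: from (36.748°, -15.151°), δ = 2202.4/3440.065 = 0.640220 rad, θ = 9.8° → φ = 72.080°, λ = 4.146°.
Leg 2: from (72.080°, 4.146°), δ = 113.6/3440.065 = 0.033023 rad, θ = 180.7° → φ = 70.188°, λ = 4.077°.

latitude 70.188°, longitude 4.077°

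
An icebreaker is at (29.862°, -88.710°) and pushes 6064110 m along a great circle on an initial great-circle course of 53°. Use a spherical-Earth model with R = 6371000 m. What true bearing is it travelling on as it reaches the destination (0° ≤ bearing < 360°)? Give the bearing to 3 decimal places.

δ = 6064110/6371000 = 0.951830 rad (54.5359°).
Converting: φ₁ = 0.521190 rad, θ = 0.925025 rad.
Destination latitude: φ₂ = arcsin( sin φ₁ cos δ + cos φ₁ sin δ cos θ ) = arcsin(0.713971) = 45.559°.
Δλ = atan2( sin θ sin δ cos φ₁ , cos δ − sin φ₁ sin φ₂ ) = atan2(0.564107, 0.224698) = 1.191734 rad = 68.281°.
λ₂ = -88.710° + 68.281° = -20.429°.
The forward bearing on arrival equals the back-azimuth from the destination plus 180°.
Back-azimuth from P₂ (45.559°, -20.429°) to P₁ (29.862°, -88.710°), with Δλ' = λ₁ − λ₂ = -68.281°: atan2( sin Δλ' cos φ₁ , cos φ₂ sin φ₁ − sin φ₂ cos φ₁ cos Δλ' ) = 278.437°.
Final bearing = (278.437° + 180°) mod 360° = 98.437°.

final bearing 98.437°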